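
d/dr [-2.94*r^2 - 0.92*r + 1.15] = -5.88*r - 0.92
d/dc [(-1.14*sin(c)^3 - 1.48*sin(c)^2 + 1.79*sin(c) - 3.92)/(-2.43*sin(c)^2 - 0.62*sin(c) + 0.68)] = (2.7702*sin(c)^4 + 1.4136*sin(c)^3 + 2.9417*sin(c)^2 - 21.064*sin(c) - 1.2132)*cos(c)/(5.9049*sin(c)^4 + 3.0132*sin(c)^3 - 2.9204*sin(c)^2 - 0.8432*sin(c) + 0.4624)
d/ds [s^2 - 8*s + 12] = 2*s - 8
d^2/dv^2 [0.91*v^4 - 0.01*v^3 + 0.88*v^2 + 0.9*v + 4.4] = 10.92*v^2 - 0.06*v + 1.76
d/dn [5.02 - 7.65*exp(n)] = -7.65*exp(n)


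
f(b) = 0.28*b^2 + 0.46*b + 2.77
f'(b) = 0.56*b + 0.46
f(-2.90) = 3.79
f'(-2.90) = -1.16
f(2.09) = 4.95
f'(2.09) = 1.63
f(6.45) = 17.39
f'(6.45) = 4.07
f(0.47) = 3.05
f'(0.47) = 0.72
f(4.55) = 10.66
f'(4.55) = 3.01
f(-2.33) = 3.22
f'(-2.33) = -0.84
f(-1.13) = 2.61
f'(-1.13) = -0.17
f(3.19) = 7.09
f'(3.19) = 2.25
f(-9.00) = 21.31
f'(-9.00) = -4.58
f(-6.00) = 10.09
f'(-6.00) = -2.90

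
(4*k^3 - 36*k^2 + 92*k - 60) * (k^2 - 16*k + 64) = 4*k^5 - 100*k^4 + 924*k^3 - 3836*k^2 + 6848*k - 3840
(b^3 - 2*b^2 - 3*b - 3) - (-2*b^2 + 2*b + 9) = b^3 - 5*b - 12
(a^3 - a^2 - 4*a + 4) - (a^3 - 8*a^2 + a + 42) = 7*a^2 - 5*a - 38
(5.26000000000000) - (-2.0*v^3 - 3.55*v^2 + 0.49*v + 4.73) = 2.0*v^3 + 3.55*v^2 - 0.49*v + 0.529999999999999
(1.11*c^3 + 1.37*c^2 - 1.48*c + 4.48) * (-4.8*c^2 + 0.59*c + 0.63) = -5.328*c^5 - 5.9211*c^4 + 8.6116*c^3 - 21.5141*c^2 + 1.7108*c + 2.8224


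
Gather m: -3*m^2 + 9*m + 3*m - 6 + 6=-3*m^2 + 12*m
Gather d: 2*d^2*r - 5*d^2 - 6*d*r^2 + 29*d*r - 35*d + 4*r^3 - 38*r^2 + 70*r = d^2*(2*r - 5) + d*(-6*r^2 + 29*r - 35) + 4*r^3 - 38*r^2 + 70*r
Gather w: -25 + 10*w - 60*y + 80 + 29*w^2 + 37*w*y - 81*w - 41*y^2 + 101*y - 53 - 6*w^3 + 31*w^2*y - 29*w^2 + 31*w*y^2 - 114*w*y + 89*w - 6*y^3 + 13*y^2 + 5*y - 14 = -6*w^3 + 31*w^2*y + w*(31*y^2 - 77*y + 18) - 6*y^3 - 28*y^2 + 46*y - 12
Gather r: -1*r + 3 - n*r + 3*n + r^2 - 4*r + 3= 3*n + r^2 + r*(-n - 5) + 6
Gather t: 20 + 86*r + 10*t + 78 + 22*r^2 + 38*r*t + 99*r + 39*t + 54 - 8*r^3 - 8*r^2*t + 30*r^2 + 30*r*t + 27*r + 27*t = -8*r^3 + 52*r^2 + 212*r + t*(-8*r^2 + 68*r + 76) + 152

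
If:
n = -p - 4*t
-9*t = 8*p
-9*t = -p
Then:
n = 0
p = 0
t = 0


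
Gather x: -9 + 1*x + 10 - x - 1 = 0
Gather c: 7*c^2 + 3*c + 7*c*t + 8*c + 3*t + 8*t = 7*c^2 + c*(7*t + 11) + 11*t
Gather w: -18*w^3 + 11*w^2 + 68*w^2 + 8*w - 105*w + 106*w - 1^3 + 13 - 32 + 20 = -18*w^3 + 79*w^2 + 9*w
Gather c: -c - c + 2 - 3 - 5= -2*c - 6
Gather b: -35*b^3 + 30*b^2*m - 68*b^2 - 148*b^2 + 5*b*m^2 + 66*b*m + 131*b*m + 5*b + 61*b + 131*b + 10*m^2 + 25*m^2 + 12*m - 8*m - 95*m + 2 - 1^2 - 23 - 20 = -35*b^3 + b^2*(30*m - 216) + b*(5*m^2 + 197*m + 197) + 35*m^2 - 91*m - 42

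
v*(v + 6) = v^2 + 6*v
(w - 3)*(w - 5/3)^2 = w^3 - 19*w^2/3 + 115*w/9 - 25/3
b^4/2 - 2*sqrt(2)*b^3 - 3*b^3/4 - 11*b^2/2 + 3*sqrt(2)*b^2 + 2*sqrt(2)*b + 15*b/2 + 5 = (b/2 + sqrt(2)/2)*(b - 2)*(b + 1/2)*(b - 5*sqrt(2))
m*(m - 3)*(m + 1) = m^3 - 2*m^2 - 3*m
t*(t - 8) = t^2 - 8*t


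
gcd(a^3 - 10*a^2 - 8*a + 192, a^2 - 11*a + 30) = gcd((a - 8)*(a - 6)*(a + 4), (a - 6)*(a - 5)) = a - 6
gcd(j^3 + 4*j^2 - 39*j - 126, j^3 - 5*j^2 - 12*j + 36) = j^2 - 3*j - 18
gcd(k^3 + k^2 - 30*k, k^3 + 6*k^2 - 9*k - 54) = k + 6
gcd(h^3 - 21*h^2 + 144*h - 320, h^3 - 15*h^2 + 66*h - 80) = h^2 - 13*h + 40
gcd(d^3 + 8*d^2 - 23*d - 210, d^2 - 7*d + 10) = d - 5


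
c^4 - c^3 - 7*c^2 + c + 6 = (c - 3)*(c - 1)*(c + 1)*(c + 2)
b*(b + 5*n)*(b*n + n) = b^3*n + 5*b^2*n^2 + b^2*n + 5*b*n^2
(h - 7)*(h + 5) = h^2 - 2*h - 35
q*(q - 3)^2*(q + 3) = q^4 - 3*q^3 - 9*q^2 + 27*q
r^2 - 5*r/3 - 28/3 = (r - 4)*(r + 7/3)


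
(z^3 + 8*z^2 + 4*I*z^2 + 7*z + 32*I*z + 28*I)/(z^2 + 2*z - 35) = (z^2 + z*(1 + 4*I) + 4*I)/(z - 5)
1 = 1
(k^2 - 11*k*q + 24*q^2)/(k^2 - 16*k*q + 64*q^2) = (-k + 3*q)/(-k + 8*q)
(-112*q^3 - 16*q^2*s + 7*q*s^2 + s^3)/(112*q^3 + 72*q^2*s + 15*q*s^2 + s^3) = (-4*q + s)/(4*q + s)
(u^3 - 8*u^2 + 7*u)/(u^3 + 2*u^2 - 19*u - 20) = u*(u^2 - 8*u + 7)/(u^3 + 2*u^2 - 19*u - 20)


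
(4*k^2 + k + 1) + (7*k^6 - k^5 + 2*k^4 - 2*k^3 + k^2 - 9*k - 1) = 7*k^6 - k^5 + 2*k^4 - 2*k^3 + 5*k^2 - 8*k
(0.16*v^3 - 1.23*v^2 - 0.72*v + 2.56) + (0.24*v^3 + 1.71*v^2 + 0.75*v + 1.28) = 0.4*v^3 + 0.48*v^2 + 0.03*v + 3.84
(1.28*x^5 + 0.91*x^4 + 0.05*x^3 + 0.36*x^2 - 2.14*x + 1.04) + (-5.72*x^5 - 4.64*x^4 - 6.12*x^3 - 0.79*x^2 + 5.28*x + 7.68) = -4.44*x^5 - 3.73*x^4 - 6.07*x^3 - 0.43*x^2 + 3.14*x + 8.72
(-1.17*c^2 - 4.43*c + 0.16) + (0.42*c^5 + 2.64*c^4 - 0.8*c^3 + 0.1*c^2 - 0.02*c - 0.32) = 0.42*c^5 + 2.64*c^4 - 0.8*c^3 - 1.07*c^2 - 4.45*c - 0.16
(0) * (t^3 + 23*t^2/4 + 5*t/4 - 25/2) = 0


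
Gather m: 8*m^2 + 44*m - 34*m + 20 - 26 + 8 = 8*m^2 + 10*m + 2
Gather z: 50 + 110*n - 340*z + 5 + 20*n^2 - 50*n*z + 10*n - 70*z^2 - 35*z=20*n^2 + 120*n - 70*z^2 + z*(-50*n - 375) + 55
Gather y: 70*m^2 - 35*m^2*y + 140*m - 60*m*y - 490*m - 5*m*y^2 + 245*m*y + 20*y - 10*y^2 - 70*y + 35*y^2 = 70*m^2 - 350*m + y^2*(25 - 5*m) + y*(-35*m^2 + 185*m - 50)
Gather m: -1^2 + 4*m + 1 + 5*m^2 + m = 5*m^2 + 5*m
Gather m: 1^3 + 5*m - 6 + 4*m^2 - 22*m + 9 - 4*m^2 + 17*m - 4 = 0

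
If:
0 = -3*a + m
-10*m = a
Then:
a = 0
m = 0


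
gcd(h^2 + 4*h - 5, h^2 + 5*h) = h + 5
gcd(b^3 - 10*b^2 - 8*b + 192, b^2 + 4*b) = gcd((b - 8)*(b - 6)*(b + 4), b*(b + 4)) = b + 4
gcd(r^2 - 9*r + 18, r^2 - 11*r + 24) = r - 3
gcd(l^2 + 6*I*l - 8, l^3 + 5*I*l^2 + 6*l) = 1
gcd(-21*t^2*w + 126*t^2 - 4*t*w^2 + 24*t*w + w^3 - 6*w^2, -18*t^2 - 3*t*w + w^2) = 3*t + w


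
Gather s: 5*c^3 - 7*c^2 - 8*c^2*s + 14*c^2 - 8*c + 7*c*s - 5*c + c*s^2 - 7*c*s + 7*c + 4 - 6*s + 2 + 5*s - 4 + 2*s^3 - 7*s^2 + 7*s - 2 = 5*c^3 + 7*c^2 - 6*c + 2*s^3 + s^2*(c - 7) + s*(6 - 8*c^2)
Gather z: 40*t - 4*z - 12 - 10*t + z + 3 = 30*t - 3*z - 9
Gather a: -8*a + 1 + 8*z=-8*a + 8*z + 1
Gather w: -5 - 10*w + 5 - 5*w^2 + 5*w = -5*w^2 - 5*w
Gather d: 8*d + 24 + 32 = 8*d + 56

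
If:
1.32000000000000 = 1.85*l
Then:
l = 0.71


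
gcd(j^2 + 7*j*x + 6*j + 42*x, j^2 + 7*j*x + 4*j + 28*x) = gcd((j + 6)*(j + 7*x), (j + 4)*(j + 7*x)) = j + 7*x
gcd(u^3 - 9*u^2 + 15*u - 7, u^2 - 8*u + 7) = u^2 - 8*u + 7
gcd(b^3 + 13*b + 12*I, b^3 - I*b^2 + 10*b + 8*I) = b^2 - 3*I*b + 4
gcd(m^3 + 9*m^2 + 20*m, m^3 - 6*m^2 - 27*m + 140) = m + 5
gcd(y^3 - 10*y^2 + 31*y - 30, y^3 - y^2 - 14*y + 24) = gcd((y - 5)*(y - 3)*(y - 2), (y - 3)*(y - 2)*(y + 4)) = y^2 - 5*y + 6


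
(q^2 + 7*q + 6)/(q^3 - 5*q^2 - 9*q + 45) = (q^2 + 7*q + 6)/(q^3 - 5*q^2 - 9*q + 45)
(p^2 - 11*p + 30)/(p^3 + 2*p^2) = (p^2 - 11*p + 30)/(p^2*(p + 2))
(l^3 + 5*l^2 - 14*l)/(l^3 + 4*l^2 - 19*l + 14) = l/(l - 1)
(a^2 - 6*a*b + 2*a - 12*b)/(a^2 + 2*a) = (a - 6*b)/a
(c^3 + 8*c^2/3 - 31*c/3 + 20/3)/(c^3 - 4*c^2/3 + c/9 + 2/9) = 3*(3*c^2 + 11*c - 20)/(9*c^2 - 3*c - 2)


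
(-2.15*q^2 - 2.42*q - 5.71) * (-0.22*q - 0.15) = 0.473*q^3 + 0.8549*q^2 + 1.6192*q + 0.8565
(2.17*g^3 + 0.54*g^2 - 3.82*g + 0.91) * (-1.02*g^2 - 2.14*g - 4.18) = -2.2134*g^5 - 5.1946*g^4 - 6.3298*g^3 + 4.9894*g^2 + 14.0202*g - 3.8038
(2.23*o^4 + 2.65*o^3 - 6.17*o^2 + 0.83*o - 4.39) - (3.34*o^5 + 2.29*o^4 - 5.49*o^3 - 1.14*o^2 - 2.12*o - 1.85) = -3.34*o^5 - 0.0600000000000001*o^4 + 8.14*o^3 - 5.03*o^2 + 2.95*o - 2.54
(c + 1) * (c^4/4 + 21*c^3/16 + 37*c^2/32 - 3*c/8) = c^5/4 + 25*c^4/16 + 79*c^3/32 + 25*c^2/32 - 3*c/8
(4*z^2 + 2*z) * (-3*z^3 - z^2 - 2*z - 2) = -12*z^5 - 10*z^4 - 10*z^3 - 12*z^2 - 4*z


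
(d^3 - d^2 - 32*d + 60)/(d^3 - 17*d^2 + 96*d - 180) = (d^2 + 4*d - 12)/(d^2 - 12*d + 36)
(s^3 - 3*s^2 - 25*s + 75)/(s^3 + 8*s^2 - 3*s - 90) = (s - 5)/(s + 6)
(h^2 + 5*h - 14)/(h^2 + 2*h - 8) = (h + 7)/(h + 4)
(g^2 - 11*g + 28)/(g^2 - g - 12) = (g - 7)/(g + 3)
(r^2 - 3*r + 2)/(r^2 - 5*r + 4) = (r - 2)/(r - 4)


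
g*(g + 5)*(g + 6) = g^3 + 11*g^2 + 30*g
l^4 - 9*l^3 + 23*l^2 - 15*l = l*(l - 5)*(l - 3)*(l - 1)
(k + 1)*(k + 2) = k^2 + 3*k + 2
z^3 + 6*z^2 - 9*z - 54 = (z - 3)*(z + 3)*(z + 6)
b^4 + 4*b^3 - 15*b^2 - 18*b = b*(b - 3)*(b + 1)*(b + 6)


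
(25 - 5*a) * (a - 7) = -5*a^2 + 60*a - 175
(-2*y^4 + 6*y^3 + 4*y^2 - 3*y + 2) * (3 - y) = 2*y^5 - 12*y^4 + 14*y^3 + 15*y^2 - 11*y + 6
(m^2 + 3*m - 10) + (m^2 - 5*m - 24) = 2*m^2 - 2*m - 34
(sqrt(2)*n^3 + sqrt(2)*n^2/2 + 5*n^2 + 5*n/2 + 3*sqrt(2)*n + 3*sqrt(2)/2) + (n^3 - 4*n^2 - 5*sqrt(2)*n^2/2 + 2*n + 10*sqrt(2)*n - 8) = n^3 + sqrt(2)*n^3 - 2*sqrt(2)*n^2 + n^2 + 9*n/2 + 13*sqrt(2)*n - 8 + 3*sqrt(2)/2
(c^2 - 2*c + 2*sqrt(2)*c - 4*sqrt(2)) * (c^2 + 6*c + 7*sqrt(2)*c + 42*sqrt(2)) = c^4 + 4*c^3 + 9*sqrt(2)*c^3 + 16*c^2 + 36*sqrt(2)*c^2 - 108*sqrt(2)*c + 112*c - 336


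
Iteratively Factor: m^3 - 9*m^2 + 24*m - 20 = (m - 2)*(m^2 - 7*m + 10) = (m - 2)^2*(m - 5)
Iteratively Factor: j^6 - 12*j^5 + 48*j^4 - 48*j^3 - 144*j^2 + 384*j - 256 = (j - 2)*(j^5 - 10*j^4 + 28*j^3 + 8*j^2 - 128*j + 128) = (j - 4)*(j - 2)*(j^4 - 6*j^3 + 4*j^2 + 24*j - 32) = (j - 4)^2*(j - 2)*(j^3 - 2*j^2 - 4*j + 8) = (j - 4)^2*(j - 2)^2*(j^2 - 4) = (j - 4)^2*(j - 2)^2*(j + 2)*(j - 2)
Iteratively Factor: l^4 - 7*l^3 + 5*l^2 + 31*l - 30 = (l - 3)*(l^3 - 4*l^2 - 7*l + 10) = (l - 5)*(l - 3)*(l^2 + l - 2) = (l - 5)*(l - 3)*(l - 1)*(l + 2)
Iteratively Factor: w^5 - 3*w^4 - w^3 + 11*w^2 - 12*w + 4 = (w - 1)*(w^4 - 2*w^3 - 3*w^2 + 8*w - 4) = (w - 2)*(w - 1)*(w^3 - 3*w + 2) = (w - 2)*(w - 1)^2*(w^2 + w - 2) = (w - 2)*(w - 1)^3*(w + 2)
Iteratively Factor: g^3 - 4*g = (g)*(g^2 - 4) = g*(g + 2)*(g - 2)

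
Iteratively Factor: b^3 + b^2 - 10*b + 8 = (b - 1)*(b^2 + 2*b - 8) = (b - 2)*(b - 1)*(b + 4)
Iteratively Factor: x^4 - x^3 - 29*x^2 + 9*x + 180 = (x - 5)*(x^3 + 4*x^2 - 9*x - 36) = (x - 5)*(x + 3)*(x^2 + x - 12) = (x - 5)*(x + 3)*(x + 4)*(x - 3)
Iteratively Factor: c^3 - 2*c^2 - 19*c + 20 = (c - 1)*(c^2 - c - 20) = (c - 1)*(c + 4)*(c - 5)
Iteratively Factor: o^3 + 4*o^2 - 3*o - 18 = (o + 3)*(o^2 + o - 6) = (o + 3)^2*(o - 2)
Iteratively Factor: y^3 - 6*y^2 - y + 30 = (y + 2)*(y^2 - 8*y + 15) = (y - 5)*(y + 2)*(y - 3)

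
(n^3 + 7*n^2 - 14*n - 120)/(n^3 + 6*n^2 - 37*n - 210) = (n^2 + 2*n - 24)/(n^2 + n - 42)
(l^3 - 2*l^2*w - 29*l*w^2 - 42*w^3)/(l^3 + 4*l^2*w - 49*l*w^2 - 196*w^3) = (l^2 + 5*l*w + 6*w^2)/(l^2 + 11*l*w + 28*w^2)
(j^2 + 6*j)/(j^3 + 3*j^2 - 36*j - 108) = j/(j^2 - 3*j - 18)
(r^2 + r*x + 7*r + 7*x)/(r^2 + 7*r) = (r + x)/r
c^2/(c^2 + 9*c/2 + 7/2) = 2*c^2/(2*c^2 + 9*c + 7)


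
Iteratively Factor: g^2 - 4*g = (g - 4)*(g)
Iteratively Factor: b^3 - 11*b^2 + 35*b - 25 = (b - 5)*(b^2 - 6*b + 5) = (b - 5)*(b - 1)*(b - 5)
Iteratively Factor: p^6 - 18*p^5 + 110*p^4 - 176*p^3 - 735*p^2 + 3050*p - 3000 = (p + 3)*(p^5 - 21*p^4 + 173*p^3 - 695*p^2 + 1350*p - 1000) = (p - 5)*(p + 3)*(p^4 - 16*p^3 + 93*p^2 - 230*p + 200) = (p - 5)*(p - 2)*(p + 3)*(p^3 - 14*p^2 + 65*p - 100) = (p - 5)*(p - 4)*(p - 2)*(p + 3)*(p^2 - 10*p + 25) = (p - 5)^2*(p - 4)*(p - 2)*(p + 3)*(p - 5)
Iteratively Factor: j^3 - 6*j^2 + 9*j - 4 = (j - 1)*(j^2 - 5*j + 4) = (j - 1)^2*(j - 4)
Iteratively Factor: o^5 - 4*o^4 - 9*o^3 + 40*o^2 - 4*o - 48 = (o - 2)*(o^4 - 2*o^3 - 13*o^2 + 14*o + 24) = (o - 2)*(o + 3)*(o^3 - 5*o^2 + 2*o + 8) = (o - 4)*(o - 2)*(o + 3)*(o^2 - o - 2) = (o - 4)*(o - 2)*(o + 1)*(o + 3)*(o - 2)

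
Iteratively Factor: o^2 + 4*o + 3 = (o + 3)*(o + 1)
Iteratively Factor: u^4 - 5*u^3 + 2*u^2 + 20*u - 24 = (u - 2)*(u^3 - 3*u^2 - 4*u + 12) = (u - 2)^2*(u^2 - u - 6) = (u - 2)^2*(u + 2)*(u - 3)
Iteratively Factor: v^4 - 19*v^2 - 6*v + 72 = (v - 2)*(v^3 + 2*v^2 - 15*v - 36) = (v - 2)*(v + 3)*(v^2 - v - 12) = (v - 4)*(v - 2)*(v + 3)*(v + 3)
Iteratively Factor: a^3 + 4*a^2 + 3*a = (a + 1)*(a^2 + 3*a) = (a + 1)*(a + 3)*(a)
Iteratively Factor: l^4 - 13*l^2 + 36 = (l + 2)*(l^3 - 2*l^2 - 9*l + 18) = (l + 2)*(l + 3)*(l^2 - 5*l + 6) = (l - 3)*(l + 2)*(l + 3)*(l - 2)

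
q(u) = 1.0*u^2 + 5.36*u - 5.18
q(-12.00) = 74.50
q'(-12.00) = -18.64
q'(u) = 2.0*u + 5.36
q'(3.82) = 13.00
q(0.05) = -4.91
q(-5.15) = -6.26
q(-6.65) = 3.40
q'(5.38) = 16.12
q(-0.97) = -9.44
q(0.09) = -4.69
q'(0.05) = 5.46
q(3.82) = 29.89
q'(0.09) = 5.54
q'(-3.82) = -2.28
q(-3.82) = -11.06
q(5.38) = 52.60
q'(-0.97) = 3.42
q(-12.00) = 74.50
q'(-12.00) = -18.64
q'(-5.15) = -4.94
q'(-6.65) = -7.94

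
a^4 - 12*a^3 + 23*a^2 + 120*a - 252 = (a - 7)*(a - 6)*(a - 2)*(a + 3)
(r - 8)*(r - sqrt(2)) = r^2 - 8*r - sqrt(2)*r + 8*sqrt(2)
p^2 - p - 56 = (p - 8)*(p + 7)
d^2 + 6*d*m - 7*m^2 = (d - m)*(d + 7*m)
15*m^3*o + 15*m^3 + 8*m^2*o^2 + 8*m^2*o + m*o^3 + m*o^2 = (3*m + o)*(5*m + o)*(m*o + m)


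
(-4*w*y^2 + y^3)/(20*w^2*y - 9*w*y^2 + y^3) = y/(-5*w + y)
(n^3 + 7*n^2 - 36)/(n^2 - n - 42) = (n^2 + n - 6)/(n - 7)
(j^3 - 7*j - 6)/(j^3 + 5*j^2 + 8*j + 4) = (j - 3)/(j + 2)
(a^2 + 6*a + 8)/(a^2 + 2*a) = (a + 4)/a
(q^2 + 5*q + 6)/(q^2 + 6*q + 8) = (q + 3)/(q + 4)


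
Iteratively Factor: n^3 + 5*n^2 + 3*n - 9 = (n + 3)*(n^2 + 2*n - 3) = (n + 3)^2*(n - 1)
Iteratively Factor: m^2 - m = (m)*(m - 1)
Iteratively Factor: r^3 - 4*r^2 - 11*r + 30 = (r + 3)*(r^2 - 7*r + 10) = (r - 2)*(r + 3)*(r - 5)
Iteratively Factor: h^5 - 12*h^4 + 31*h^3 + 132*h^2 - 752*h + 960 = (h - 4)*(h^4 - 8*h^3 - h^2 + 128*h - 240) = (h - 4)^2*(h^3 - 4*h^2 - 17*h + 60) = (h - 4)^2*(h - 3)*(h^2 - h - 20) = (h - 5)*(h - 4)^2*(h - 3)*(h + 4)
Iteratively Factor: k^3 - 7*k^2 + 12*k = (k - 4)*(k^2 - 3*k) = k*(k - 4)*(k - 3)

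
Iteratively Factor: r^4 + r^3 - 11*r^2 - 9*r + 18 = (r - 1)*(r^3 + 2*r^2 - 9*r - 18) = (r - 1)*(r + 3)*(r^2 - r - 6) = (r - 3)*(r - 1)*(r + 3)*(r + 2)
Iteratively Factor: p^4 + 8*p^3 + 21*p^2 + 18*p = (p + 3)*(p^3 + 5*p^2 + 6*p) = (p + 2)*(p + 3)*(p^2 + 3*p) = p*(p + 2)*(p + 3)*(p + 3)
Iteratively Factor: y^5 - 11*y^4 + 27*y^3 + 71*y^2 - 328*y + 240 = (y - 1)*(y^4 - 10*y^3 + 17*y^2 + 88*y - 240) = (y - 4)*(y - 1)*(y^3 - 6*y^2 - 7*y + 60) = (y - 5)*(y - 4)*(y - 1)*(y^2 - y - 12) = (y - 5)*(y - 4)*(y - 1)*(y + 3)*(y - 4)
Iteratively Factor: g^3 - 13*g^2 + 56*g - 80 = (g - 4)*(g^2 - 9*g + 20) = (g - 4)^2*(g - 5)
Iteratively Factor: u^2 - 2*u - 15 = (u + 3)*(u - 5)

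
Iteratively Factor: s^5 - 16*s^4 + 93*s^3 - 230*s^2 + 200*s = (s)*(s^4 - 16*s^3 + 93*s^2 - 230*s + 200) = s*(s - 2)*(s^3 - 14*s^2 + 65*s - 100) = s*(s - 5)*(s - 2)*(s^2 - 9*s + 20) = s*(s - 5)*(s - 4)*(s - 2)*(s - 5)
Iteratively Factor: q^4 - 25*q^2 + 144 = (q + 3)*(q^3 - 3*q^2 - 16*q + 48) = (q + 3)*(q + 4)*(q^2 - 7*q + 12) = (q - 3)*(q + 3)*(q + 4)*(q - 4)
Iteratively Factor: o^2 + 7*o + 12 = (o + 4)*(o + 3)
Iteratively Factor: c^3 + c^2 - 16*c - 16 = (c - 4)*(c^2 + 5*c + 4) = (c - 4)*(c + 4)*(c + 1)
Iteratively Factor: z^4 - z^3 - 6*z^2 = (z + 2)*(z^3 - 3*z^2) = (z - 3)*(z + 2)*(z^2) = z*(z - 3)*(z + 2)*(z)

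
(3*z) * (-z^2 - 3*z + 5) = -3*z^3 - 9*z^2 + 15*z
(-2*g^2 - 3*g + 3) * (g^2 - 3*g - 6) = -2*g^4 + 3*g^3 + 24*g^2 + 9*g - 18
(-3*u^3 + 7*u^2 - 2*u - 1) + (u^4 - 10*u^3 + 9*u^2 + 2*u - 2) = u^4 - 13*u^3 + 16*u^2 - 3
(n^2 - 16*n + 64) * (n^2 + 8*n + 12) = n^4 - 8*n^3 - 52*n^2 + 320*n + 768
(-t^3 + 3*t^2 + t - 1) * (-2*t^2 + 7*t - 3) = 2*t^5 - 13*t^4 + 22*t^3 - 10*t + 3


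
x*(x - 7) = x^2 - 7*x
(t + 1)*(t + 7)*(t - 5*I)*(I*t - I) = I*t^4 + 5*t^3 + 7*I*t^3 + 35*t^2 - I*t^2 - 5*t - 7*I*t - 35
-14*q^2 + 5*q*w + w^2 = (-2*q + w)*(7*q + w)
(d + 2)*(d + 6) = d^2 + 8*d + 12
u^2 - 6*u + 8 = (u - 4)*(u - 2)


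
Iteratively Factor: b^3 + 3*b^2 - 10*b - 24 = (b + 4)*(b^2 - b - 6) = (b + 2)*(b + 4)*(b - 3)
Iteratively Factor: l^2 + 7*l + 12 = (l + 4)*(l + 3)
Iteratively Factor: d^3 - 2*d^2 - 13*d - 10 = (d + 1)*(d^2 - 3*d - 10) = (d - 5)*(d + 1)*(d + 2)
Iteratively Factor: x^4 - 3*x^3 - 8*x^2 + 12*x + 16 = (x + 1)*(x^3 - 4*x^2 - 4*x + 16) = (x - 2)*(x + 1)*(x^2 - 2*x - 8) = (x - 4)*(x - 2)*(x + 1)*(x + 2)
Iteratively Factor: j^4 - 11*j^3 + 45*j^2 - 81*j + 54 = (j - 3)*(j^3 - 8*j^2 + 21*j - 18) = (j - 3)*(j - 2)*(j^2 - 6*j + 9) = (j - 3)^2*(j - 2)*(j - 3)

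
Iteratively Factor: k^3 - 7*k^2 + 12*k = (k)*(k^2 - 7*k + 12) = k*(k - 3)*(k - 4)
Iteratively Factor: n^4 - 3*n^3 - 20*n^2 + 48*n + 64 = (n - 4)*(n^3 + n^2 - 16*n - 16) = (n - 4)*(n + 1)*(n^2 - 16) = (n - 4)*(n + 1)*(n + 4)*(n - 4)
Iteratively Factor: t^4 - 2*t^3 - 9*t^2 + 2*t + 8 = (t + 1)*(t^3 - 3*t^2 - 6*t + 8) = (t + 1)*(t + 2)*(t^2 - 5*t + 4) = (t - 4)*(t + 1)*(t + 2)*(t - 1)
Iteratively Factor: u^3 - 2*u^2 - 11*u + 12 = (u - 4)*(u^2 + 2*u - 3) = (u - 4)*(u - 1)*(u + 3)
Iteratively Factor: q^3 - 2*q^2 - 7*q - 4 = (q + 1)*(q^2 - 3*q - 4) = (q - 4)*(q + 1)*(q + 1)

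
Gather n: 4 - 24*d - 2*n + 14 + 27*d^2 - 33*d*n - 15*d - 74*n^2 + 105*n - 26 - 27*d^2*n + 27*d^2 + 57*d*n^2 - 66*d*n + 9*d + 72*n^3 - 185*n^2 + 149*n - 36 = 54*d^2 - 30*d + 72*n^3 + n^2*(57*d - 259) + n*(-27*d^2 - 99*d + 252) - 44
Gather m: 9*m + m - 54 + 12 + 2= 10*m - 40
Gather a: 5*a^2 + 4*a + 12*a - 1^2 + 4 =5*a^2 + 16*a + 3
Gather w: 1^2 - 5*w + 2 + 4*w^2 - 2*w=4*w^2 - 7*w + 3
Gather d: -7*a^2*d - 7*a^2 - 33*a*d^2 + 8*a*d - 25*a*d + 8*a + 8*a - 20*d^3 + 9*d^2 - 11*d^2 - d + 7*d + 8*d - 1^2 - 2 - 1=-7*a^2 + 16*a - 20*d^3 + d^2*(-33*a - 2) + d*(-7*a^2 - 17*a + 14) - 4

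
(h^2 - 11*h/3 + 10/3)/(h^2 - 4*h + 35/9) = 3*(h - 2)/(3*h - 7)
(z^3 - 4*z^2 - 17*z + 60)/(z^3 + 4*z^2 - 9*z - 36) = (z - 5)/(z + 3)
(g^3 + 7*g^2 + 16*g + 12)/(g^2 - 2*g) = (g^3 + 7*g^2 + 16*g + 12)/(g*(g - 2))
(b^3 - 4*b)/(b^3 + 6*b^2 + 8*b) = (b - 2)/(b + 4)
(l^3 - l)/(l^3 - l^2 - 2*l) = (l - 1)/(l - 2)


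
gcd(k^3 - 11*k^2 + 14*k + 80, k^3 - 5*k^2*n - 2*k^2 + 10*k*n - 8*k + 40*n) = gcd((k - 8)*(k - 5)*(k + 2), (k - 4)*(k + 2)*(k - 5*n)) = k + 2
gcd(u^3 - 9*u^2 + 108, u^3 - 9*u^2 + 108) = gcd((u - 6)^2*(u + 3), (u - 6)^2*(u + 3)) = u^3 - 9*u^2 + 108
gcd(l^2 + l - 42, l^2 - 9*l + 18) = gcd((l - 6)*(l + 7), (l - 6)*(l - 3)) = l - 6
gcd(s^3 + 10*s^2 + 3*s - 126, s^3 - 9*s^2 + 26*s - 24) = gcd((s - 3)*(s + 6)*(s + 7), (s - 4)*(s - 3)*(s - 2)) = s - 3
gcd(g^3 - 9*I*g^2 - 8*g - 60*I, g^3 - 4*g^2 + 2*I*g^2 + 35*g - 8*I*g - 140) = g - 5*I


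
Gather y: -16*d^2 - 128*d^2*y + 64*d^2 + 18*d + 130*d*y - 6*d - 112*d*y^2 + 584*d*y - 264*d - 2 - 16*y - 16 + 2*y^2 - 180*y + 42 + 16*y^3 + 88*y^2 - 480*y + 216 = 48*d^2 - 252*d + 16*y^3 + y^2*(90 - 112*d) + y*(-128*d^2 + 714*d - 676) + 240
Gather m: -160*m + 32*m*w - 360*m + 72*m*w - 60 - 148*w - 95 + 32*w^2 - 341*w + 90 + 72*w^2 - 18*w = m*(104*w - 520) + 104*w^2 - 507*w - 65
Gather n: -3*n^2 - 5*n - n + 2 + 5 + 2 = -3*n^2 - 6*n + 9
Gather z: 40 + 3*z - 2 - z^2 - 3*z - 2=36 - z^2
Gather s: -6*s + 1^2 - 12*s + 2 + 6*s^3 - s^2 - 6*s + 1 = 6*s^3 - s^2 - 24*s + 4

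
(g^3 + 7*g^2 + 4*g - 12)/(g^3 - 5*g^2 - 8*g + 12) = (g + 6)/(g - 6)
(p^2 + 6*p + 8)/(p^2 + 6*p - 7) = (p^2 + 6*p + 8)/(p^2 + 6*p - 7)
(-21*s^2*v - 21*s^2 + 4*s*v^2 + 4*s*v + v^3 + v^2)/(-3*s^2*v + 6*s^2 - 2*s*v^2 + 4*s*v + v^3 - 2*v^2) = (7*s*v + 7*s + v^2 + v)/(s*v - 2*s + v^2 - 2*v)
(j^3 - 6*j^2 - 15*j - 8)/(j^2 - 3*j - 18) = (-j^3 + 6*j^2 + 15*j + 8)/(-j^2 + 3*j + 18)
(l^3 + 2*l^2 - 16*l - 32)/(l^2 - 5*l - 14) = (l^2 - 16)/(l - 7)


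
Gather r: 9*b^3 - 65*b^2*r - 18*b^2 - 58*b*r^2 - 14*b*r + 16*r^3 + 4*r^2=9*b^3 - 18*b^2 + 16*r^3 + r^2*(4 - 58*b) + r*(-65*b^2 - 14*b)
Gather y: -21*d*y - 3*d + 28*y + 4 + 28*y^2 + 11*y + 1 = -3*d + 28*y^2 + y*(39 - 21*d) + 5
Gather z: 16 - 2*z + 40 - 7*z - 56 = -9*z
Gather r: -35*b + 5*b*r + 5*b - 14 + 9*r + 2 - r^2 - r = -30*b - r^2 + r*(5*b + 8) - 12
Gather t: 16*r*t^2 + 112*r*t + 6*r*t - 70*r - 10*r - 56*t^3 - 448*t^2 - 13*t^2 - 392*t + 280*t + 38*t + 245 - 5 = -80*r - 56*t^3 + t^2*(16*r - 461) + t*(118*r - 74) + 240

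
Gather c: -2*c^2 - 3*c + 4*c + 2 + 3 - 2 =-2*c^2 + c + 3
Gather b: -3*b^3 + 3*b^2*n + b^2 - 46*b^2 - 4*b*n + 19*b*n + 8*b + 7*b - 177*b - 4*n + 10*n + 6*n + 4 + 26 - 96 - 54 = -3*b^3 + b^2*(3*n - 45) + b*(15*n - 162) + 12*n - 120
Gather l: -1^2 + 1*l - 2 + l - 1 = 2*l - 4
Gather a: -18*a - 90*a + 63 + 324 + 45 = 432 - 108*a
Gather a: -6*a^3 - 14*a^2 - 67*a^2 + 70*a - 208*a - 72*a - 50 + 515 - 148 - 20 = -6*a^3 - 81*a^2 - 210*a + 297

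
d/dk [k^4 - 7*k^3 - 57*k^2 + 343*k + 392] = 4*k^3 - 21*k^2 - 114*k + 343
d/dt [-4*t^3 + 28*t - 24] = 28 - 12*t^2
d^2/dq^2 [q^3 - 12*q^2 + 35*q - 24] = 6*q - 24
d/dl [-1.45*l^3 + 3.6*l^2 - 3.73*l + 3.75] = -4.35*l^2 + 7.2*l - 3.73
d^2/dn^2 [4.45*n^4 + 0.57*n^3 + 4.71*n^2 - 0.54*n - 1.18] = 53.4*n^2 + 3.42*n + 9.42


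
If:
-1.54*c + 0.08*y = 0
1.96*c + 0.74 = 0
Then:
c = -0.38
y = -7.27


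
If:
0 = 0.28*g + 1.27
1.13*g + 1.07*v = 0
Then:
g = -4.54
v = 4.79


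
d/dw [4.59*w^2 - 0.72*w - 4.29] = 9.18*w - 0.72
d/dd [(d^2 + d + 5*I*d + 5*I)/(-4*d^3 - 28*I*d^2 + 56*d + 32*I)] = (d^4 + d^3*(2 + 10*I) + d^2*(-21 + 22*I) + d*(-70 + 16*I) - 40 - 62*I)/(4*d^6 + 56*I*d^5 - 308*d^4 - 848*I*d^3 + 1232*d^2 + 896*I*d - 256)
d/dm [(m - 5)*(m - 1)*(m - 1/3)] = 3*m^2 - 38*m/3 + 7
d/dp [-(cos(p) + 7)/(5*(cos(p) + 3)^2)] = -(cos(p) + 11)*sin(p)/(5*(cos(p) + 3)^3)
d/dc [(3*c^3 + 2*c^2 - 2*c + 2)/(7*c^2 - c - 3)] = (21*c^4 - 6*c^3 - 15*c^2 - 40*c + 8)/(49*c^4 - 14*c^3 - 41*c^2 + 6*c + 9)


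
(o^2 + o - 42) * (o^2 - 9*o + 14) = o^4 - 8*o^3 - 37*o^2 + 392*o - 588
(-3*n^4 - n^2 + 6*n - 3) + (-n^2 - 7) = -3*n^4 - 2*n^2 + 6*n - 10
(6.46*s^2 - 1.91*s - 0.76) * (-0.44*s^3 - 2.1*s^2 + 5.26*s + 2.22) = -2.8424*s^5 - 12.7256*s^4 + 38.325*s^3 + 5.8906*s^2 - 8.2378*s - 1.6872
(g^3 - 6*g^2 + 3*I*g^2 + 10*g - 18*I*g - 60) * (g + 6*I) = g^4 - 6*g^3 + 9*I*g^3 - 8*g^2 - 54*I*g^2 + 48*g + 60*I*g - 360*I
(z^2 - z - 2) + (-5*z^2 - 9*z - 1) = -4*z^2 - 10*z - 3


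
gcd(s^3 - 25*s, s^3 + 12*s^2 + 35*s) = s^2 + 5*s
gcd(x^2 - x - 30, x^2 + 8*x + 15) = x + 5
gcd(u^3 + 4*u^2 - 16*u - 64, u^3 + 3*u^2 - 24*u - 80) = u^2 + 8*u + 16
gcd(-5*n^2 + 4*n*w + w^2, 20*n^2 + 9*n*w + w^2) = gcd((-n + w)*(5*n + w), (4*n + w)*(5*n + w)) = 5*n + w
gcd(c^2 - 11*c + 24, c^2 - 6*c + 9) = c - 3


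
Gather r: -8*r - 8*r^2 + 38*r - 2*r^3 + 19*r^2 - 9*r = -2*r^3 + 11*r^2 + 21*r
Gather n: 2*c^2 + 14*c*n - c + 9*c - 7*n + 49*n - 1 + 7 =2*c^2 + 8*c + n*(14*c + 42) + 6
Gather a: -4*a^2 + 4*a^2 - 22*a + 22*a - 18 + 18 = 0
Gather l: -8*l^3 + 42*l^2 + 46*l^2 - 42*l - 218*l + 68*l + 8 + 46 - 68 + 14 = -8*l^3 + 88*l^2 - 192*l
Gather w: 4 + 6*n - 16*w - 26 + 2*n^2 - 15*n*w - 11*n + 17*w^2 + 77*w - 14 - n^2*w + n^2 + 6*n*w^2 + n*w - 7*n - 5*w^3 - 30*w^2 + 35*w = 3*n^2 - 12*n - 5*w^3 + w^2*(6*n - 13) + w*(-n^2 - 14*n + 96) - 36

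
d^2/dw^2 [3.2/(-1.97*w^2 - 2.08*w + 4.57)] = (24.83776*w^2 + 26.22464*w - 3.2*(3.94*w + 2.08)*(7.88*w + 4.16) - 57.61856)/(1.97*w^2 + 2.08*w - 4.57)^3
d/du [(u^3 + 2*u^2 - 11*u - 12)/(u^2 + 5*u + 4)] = 1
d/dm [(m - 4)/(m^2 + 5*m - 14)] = (m^2 + 5*m - (m - 4)*(2*m + 5) - 14)/(m^2 + 5*m - 14)^2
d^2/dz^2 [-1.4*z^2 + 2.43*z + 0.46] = -2.80000000000000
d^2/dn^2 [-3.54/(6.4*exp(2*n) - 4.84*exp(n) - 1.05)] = (3.54*(12.8*exp(n) - 4.84)*(25.6*exp(n) - 9.68)*exp(n) + (90.624*exp(n) - 17.1336)*(-6.4*exp(2*n) + 4.84*exp(n) + 1.05))*exp(n)/(-6.4*exp(2*n) + 4.84*exp(n) + 1.05)^3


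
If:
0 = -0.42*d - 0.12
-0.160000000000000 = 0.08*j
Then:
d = -0.29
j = -2.00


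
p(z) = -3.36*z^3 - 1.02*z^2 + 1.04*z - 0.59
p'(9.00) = -833.80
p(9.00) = -2523.29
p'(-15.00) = -2236.36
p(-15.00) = 11094.31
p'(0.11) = 0.69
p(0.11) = -0.49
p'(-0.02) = 1.08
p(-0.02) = -0.61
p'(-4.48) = -192.13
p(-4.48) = 276.39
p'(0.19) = 0.29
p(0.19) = -0.45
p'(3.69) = -143.74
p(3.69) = -179.46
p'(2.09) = -47.25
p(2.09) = -33.55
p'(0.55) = -3.13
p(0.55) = -0.89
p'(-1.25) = -12.16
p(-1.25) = 3.08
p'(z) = -10.08*z^2 - 2.04*z + 1.04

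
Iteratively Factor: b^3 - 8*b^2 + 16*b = (b - 4)*(b^2 - 4*b) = (b - 4)^2*(b)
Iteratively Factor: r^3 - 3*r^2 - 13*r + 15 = (r - 5)*(r^2 + 2*r - 3) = (r - 5)*(r + 3)*(r - 1)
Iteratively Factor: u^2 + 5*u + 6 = (u + 3)*(u + 2)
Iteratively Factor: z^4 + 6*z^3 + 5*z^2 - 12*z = (z + 4)*(z^3 + 2*z^2 - 3*z) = (z - 1)*(z + 4)*(z^2 + 3*z) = (z - 1)*(z + 3)*(z + 4)*(z)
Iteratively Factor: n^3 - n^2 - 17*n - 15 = (n + 3)*(n^2 - 4*n - 5) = (n - 5)*(n + 3)*(n + 1)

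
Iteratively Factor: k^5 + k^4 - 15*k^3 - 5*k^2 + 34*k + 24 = (k + 4)*(k^4 - 3*k^3 - 3*k^2 + 7*k + 6) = (k - 3)*(k + 4)*(k^3 - 3*k - 2) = (k - 3)*(k + 1)*(k + 4)*(k^2 - k - 2) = (k - 3)*(k - 2)*(k + 1)*(k + 4)*(k + 1)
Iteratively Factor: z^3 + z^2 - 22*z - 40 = (z + 2)*(z^2 - z - 20) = (z + 2)*(z + 4)*(z - 5)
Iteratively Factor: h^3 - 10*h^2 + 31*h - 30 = (h - 5)*(h^2 - 5*h + 6) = (h - 5)*(h - 2)*(h - 3)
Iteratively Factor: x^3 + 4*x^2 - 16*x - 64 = (x + 4)*(x^2 - 16) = (x + 4)^2*(x - 4)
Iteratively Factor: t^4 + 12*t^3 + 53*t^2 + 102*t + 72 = (t + 4)*(t^3 + 8*t^2 + 21*t + 18) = (t + 3)*(t + 4)*(t^2 + 5*t + 6) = (t + 2)*(t + 3)*(t + 4)*(t + 3)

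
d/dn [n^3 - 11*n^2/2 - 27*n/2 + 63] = 3*n^2 - 11*n - 27/2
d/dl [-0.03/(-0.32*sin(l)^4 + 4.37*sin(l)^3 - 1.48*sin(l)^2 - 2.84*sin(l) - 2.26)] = (-0.0384*sin(l)^3 + 0.3933*sin(l)^2 - 0.0888*sin(l) - 0.0852)*cos(l)/(0.32*sin(l)^4 - 4.37*sin(l)^3 + 1.48*sin(l)^2 + 2.84*sin(l) + 2.26)^2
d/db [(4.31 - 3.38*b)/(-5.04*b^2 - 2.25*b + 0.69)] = (-17.0352*b^2 + 43.4448*b + 7.3653)/(25.4016*b^4 + 22.68*b^3 - 1.8927*b^2 - 3.105*b + 0.4761)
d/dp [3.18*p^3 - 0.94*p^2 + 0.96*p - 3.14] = 9.54*p^2 - 1.88*p + 0.96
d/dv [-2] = 0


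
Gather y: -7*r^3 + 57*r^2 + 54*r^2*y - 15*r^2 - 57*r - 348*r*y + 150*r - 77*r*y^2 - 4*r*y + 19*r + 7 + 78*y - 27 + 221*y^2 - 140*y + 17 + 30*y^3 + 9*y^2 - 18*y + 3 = -7*r^3 + 42*r^2 + 112*r + 30*y^3 + y^2*(230 - 77*r) + y*(54*r^2 - 352*r - 80)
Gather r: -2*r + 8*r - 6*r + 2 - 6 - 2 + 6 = 0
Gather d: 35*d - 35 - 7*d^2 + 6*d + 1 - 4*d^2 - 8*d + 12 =-11*d^2 + 33*d - 22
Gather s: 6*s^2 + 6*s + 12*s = 6*s^2 + 18*s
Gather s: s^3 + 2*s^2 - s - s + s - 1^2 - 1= s^3 + 2*s^2 - s - 2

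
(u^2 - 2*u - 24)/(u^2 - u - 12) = (-u^2 + 2*u + 24)/(-u^2 + u + 12)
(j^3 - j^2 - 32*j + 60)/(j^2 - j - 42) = (j^2 - 7*j + 10)/(j - 7)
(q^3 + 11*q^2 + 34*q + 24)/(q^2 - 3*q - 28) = (q^2 + 7*q + 6)/(q - 7)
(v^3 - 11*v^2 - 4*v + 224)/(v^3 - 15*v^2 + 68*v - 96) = (v^2 - 3*v - 28)/(v^2 - 7*v + 12)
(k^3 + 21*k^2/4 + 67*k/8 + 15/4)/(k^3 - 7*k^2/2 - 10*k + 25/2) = (4*k^2 + 11*k + 6)/(4*(k^2 - 6*k + 5))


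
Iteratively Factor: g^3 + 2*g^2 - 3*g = (g + 3)*(g^2 - g) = (g - 1)*(g + 3)*(g)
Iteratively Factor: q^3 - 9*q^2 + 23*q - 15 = (q - 1)*(q^2 - 8*q + 15) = (q - 3)*(q - 1)*(q - 5)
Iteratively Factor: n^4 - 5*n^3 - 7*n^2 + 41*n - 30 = (n + 3)*(n^3 - 8*n^2 + 17*n - 10) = (n - 2)*(n + 3)*(n^2 - 6*n + 5) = (n - 2)*(n - 1)*(n + 3)*(n - 5)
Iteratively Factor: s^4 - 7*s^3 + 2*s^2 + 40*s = (s)*(s^3 - 7*s^2 + 2*s + 40) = s*(s + 2)*(s^2 - 9*s + 20) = s*(s - 4)*(s + 2)*(s - 5)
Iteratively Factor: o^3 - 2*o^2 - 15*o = (o)*(o^2 - 2*o - 15) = o*(o - 5)*(o + 3)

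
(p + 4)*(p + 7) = p^2 + 11*p + 28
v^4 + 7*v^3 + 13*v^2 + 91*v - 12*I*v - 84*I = (v + 7)*(v - 3*I)*(v - I)*(v + 4*I)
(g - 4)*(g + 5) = g^2 + g - 20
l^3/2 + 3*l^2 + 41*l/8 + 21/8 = (l/2 + 1/2)*(l + 3/2)*(l + 7/2)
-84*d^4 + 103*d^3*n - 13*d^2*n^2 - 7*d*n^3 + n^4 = (-7*d + n)*(-3*d + n)*(-d + n)*(4*d + n)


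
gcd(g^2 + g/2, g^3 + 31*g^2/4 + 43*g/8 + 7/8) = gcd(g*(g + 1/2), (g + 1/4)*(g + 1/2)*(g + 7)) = g + 1/2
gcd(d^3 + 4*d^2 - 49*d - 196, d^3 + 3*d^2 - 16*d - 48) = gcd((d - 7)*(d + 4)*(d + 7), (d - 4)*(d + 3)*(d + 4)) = d + 4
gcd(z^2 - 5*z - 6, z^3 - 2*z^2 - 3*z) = z + 1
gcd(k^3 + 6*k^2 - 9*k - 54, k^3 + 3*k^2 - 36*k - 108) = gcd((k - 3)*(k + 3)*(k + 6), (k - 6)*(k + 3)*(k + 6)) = k^2 + 9*k + 18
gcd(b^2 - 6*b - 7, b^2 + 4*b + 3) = b + 1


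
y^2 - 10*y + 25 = (y - 5)^2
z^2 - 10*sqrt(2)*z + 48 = (z - 6*sqrt(2))*(z - 4*sqrt(2))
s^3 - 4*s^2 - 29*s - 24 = (s - 8)*(s + 1)*(s + 3)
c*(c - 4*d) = c^2 - 4*c*d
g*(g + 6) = g^2 + 6*g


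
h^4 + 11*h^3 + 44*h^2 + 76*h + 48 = (h + 2)^2*(h + 3)*(h + 4)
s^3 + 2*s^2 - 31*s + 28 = (s - 4)*(s - 1)*(s + 7)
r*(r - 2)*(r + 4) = r^3 + 2*r^2 - 8*r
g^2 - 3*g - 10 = (g - 5)*(g + 2)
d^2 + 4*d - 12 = (d - 2)*(d + 6)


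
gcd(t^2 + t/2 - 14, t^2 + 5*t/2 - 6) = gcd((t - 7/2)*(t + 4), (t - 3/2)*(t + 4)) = t + 4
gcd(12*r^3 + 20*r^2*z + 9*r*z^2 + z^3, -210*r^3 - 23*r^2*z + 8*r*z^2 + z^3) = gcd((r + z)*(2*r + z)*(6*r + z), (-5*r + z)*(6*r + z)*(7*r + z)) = 6*r + z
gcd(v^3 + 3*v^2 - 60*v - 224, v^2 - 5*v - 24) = v - 8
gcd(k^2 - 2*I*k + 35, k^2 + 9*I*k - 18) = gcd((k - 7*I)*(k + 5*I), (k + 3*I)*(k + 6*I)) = 1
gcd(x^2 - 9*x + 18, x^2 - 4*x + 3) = x - 3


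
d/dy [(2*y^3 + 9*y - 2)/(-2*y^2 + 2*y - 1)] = (-4*y^4 + 8*y^3 + 12*y^2 - 8*y - 5)/(4*y^4 - 8*y^3 + 8*y^2 - 4*y + 1)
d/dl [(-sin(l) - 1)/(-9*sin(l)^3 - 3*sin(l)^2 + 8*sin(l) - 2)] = (-18*sin(l)^3 - 30*sin(l)^2 - 6*sin(l) + 10)*cos(l)/(9*sin(l)^3 + 3*sin(l)^2 - 8*sin(l) + 2)^2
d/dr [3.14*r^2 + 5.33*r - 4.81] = 6.28*r + 5.33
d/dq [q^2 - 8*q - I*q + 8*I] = 2*q - 8 - I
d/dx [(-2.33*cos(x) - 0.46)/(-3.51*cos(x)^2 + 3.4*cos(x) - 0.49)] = (8.1783*cos(x)^2 + 3.2292*cos(x) - 2.7057)*sin(x)/(12.3201*cos(x)^4 - 23.868*cos(x)^3 + 14.9998*cos(x)^2 - 3.332*cos(x) + 0.2401)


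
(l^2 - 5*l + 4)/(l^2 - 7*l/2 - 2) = 2*(l - 1)/(2*l + 1)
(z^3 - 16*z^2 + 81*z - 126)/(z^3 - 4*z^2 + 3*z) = (z^2 - 13*z + 42)/(z*(z - 1))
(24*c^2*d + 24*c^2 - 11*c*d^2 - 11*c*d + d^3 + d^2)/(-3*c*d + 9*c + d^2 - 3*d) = (-8*c*d - 8*c + d^2 + d)/(d - 3)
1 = 1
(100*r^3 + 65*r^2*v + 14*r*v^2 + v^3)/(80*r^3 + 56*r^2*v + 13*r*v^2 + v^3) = (5*r + v)/(4*r + v)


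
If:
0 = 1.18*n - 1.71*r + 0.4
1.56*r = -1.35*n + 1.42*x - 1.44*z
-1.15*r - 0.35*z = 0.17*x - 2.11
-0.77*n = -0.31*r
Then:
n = 0.13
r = 0.32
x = 3.69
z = 3.17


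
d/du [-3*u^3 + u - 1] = 1 - 9*u^2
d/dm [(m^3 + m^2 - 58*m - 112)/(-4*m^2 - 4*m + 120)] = (-m^4 - 2*m^3 + 31*m^2 - 164*m - 1852)/(4*(m^4 + 2*m^3 - 59*m^2 - 60*m + 900))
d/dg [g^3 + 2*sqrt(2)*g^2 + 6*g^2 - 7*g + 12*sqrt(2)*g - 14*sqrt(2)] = 3*g^2 + 4*sqrt(2)*g + 12*g - 7 + 12*sqrt(2)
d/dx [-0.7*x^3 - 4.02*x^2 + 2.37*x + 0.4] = -2.1*x^2 - 8.04*x + 2.37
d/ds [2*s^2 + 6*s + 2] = 4*s + 6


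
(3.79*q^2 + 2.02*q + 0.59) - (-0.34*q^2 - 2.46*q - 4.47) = 4.13*q^2 + 4.48*q + 5.06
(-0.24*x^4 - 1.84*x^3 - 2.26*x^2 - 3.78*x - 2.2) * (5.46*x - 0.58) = -1.3104*x^5 - 9.9072*x^4 - 11.2724*x^3 - 19.328*x^2 - 9.8196*x + 1.276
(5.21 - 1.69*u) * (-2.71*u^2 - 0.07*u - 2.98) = 4.5799*u^3 - 14.0008*u^2 + 4.6715*u - 15.5258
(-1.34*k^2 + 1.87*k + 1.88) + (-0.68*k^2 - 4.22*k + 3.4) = -2.02*k^2 - 2.35*k + 5.28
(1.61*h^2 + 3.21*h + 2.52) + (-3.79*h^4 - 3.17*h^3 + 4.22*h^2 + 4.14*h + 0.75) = -3.79*h^4 - 3.17*h^3 + 5.83*h^2 + 7.35*h + 3.27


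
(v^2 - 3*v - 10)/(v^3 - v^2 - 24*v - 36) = (v - 5)/(v^2 - 3*v - 18)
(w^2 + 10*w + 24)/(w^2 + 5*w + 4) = (w + 6)/(w + 1)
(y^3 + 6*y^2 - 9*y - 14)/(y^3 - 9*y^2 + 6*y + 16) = (y + 7)/(y - 8)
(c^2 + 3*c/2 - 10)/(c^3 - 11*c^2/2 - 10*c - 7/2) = (-2*c^2 - 3*c + 20)/(-2*c^3 + 11*c^2 + 20*c + 7)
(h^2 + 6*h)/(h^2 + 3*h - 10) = h*(h + 6)/(h^2 + 3*h - 10)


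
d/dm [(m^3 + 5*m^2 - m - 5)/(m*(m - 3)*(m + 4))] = 2*(-2*m^4 - 11*m^3 - 22*m^2 + 5*m - 30)/(m^2*(m^4 + 2*m^3 - 23*m^2 - 24*m + 144))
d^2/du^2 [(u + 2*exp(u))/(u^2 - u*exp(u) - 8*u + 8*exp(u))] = (2*(u + 2*exp(u))*(u*exp(u) - 2*u - 7*exp(u) + 8)^2 + (-(u + 2*exp(u))*(-u*exp(u) + 6*exp(u) + 2) + 2*(2*exp(u) + 1)*(u*exp(u) - 2*u - 7*exp(u) + 8))*(u^2 - u*exp(u) - 8*u + 8*exp(u)) + 2*(u^2 - u*exp(u) - 8*u + 8*exp(u))^2*exp(u))/(u^2 - u*exp(u) - 8*u + 8*exp(u))^3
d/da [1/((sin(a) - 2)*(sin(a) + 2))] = -sin(2*a)/((sin(a) - 2)^2*(sin(a) + 2)^2)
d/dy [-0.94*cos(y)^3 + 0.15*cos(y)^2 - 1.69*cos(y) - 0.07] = (2.82*cos(y)^2 - 0.3*cos(y) + 1.69)*sin(y)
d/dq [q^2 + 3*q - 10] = 2*q + 3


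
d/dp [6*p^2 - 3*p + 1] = 12*p - 3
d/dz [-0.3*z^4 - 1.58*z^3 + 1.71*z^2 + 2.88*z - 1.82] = -1.2*z^3 - 4.74*z^2 + 3.42*z + 2.88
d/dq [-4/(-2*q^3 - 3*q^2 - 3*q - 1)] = 12*(-2*q^2 - 2*q - 1)/(2*q^3 + 3*q^2 + 3*q + 1)^2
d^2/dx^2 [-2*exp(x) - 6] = -2*exp(x)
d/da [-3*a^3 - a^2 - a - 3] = -9*a^2 - 2*a - 1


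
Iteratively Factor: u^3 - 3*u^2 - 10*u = (u - 5)*(u^2 + 2*u) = (u - 5)*(u + 2)*(u)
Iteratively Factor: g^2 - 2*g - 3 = (g - 3)*(g + 1)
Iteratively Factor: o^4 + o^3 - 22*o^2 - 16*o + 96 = (o + 4)*(o^3 - 3*o^2 - 10*o + 24) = (o - 2)*(o + 4)*(o^2 - o - 12) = (o - 4)*(o - 2)*(o + 4)*(o + 3)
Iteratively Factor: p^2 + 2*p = (p + 2)*(p)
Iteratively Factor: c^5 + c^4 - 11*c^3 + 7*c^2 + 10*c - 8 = (c + 4)*(c^4 - 3*c^3 + c^2 + 3*c - 2) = (c - 1)*(c + 4)*(c^3 - 2*c^2 - c + 2) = (c - 1)^2*(c + 4)*(c^2 - c - 2) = (c - 2)*(c - 1)^2*(c + 4)*(c + 1)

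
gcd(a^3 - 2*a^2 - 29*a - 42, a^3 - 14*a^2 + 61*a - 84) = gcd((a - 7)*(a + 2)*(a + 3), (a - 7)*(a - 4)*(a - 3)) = a - 7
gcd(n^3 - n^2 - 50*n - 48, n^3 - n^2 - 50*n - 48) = n^3 - n^2 - 50*n - 48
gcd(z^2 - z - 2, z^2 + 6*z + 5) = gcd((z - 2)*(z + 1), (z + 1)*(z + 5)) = z + 1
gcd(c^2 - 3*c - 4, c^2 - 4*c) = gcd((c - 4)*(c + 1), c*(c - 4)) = c - 4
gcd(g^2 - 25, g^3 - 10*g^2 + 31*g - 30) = g - 5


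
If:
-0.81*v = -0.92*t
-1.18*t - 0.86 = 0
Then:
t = -0.73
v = -0.83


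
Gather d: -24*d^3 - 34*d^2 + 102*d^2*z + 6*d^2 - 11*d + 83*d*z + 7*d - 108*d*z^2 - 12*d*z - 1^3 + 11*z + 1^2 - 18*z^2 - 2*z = -24*d^3 + d^2*(102*z - 28) + d*(-108*z^2 + 71*z - 4) - 18*z^2 + 9*z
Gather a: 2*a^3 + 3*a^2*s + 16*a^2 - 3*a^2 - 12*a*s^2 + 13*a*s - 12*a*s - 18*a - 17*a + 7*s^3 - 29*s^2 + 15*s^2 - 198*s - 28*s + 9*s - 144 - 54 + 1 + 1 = 2*a^3 + a^2*(3*s + 13) + a*(-12*s^2 + s - 35) + 7*s^3 - 14*s^2 - 217*s - 196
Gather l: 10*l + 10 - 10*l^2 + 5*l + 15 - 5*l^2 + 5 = -15*l^2 + 15*l + 30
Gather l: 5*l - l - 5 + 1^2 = 4*l - 4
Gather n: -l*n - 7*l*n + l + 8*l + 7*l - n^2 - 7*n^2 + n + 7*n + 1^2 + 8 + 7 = 16*l - 8*n^2 + n*(8 - 8*l) + 16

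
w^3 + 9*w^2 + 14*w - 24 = (w - 1)*(w + 4)*(w + 6)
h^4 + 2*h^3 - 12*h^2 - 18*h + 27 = (h - 3)*(h - 1)*(h + 3)^2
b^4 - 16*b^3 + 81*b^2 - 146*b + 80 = (b - 8)*(b - 5)*(b - 2)*(b - 1)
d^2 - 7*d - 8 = (d - 8)*(d + 1)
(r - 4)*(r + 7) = r^2 + 3*r - 28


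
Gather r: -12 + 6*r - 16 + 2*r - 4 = 8*r - 32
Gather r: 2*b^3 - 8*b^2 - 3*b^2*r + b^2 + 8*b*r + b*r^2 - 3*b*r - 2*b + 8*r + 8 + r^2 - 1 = 2*b^3 - 7*b^2 - 2*b + r^2*(b + 1) + r*(-3*b^2 + 5*b + 8) + 7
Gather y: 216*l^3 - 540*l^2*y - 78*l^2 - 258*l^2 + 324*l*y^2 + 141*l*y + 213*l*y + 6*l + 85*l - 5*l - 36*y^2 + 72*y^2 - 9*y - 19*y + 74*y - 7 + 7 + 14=216*l^3 - 336*l^2 + 86*l + y^2*(324*l + 36) + y*(-540*l^2 + 354*l + 46) + 14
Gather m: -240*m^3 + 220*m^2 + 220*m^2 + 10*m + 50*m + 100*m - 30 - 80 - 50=-240*m^3 + 440*m^2 + 160*m - 160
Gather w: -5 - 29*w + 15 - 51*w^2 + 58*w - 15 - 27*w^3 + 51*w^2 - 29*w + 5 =-27*w^3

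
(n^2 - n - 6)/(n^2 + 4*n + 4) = (n - 3)/(n + 2)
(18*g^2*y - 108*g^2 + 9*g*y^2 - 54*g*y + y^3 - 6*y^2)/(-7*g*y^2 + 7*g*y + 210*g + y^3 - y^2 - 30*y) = (18*g^2 + 9*g*y + y^2)/(-7*g*y - 35*g + y^2 + 5*y)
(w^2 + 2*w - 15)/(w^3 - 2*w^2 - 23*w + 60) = 1/(w - 4)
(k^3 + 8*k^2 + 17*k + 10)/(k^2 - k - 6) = (k^2 + 6*k + 5)/(k - 3)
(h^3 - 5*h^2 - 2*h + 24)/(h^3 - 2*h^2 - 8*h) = (h - 3)/h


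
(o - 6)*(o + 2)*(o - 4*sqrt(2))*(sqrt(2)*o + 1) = sqrt(2)*o^4 - 7*o^3 - 4*sqrt(2)*o^3 - 16*sqrt(2)*o^2 + 28*o^2 + 16*sqrt(2)*o + 84*o + 48*sqrt(2)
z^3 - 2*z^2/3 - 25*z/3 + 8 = (z - 8/3)*(z - 1)*(z + 3)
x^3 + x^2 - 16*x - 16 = (x - 4)*(x + 1)*(x + 4)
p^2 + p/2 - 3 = (p - 3/2)*(p + 2)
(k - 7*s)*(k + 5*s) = k^2 - 2*k*s - 35*s^2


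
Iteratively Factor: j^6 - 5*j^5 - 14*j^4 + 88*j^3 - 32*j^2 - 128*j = (j - 4)*(j^5 - j^4 - 18*j^3 + 16*j^2 + 32*j) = (j - 4)*(j + 1)*(j^4 - 2*j^3 - 16*j^2 + 32*j) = (j - 4)*(j + 1)*(j + 4)*(j^3 - 6*j^2 + 8*j) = (j - 4)^2*(j + 1)*(j + 4)*(j^2 - 2*j) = (j - 4)^2*(j - 2)*(j + 1)*(j + 4)*(j)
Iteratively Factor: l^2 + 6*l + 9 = (l + 3)*(l + 3)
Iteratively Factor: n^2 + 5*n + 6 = (n + 3)*(n + 2)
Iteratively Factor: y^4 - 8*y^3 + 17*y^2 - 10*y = (y - 5)*(y^3 - 3*y^2 + 2*y) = (y - 5)*(y - 1)*(y^2 - 2*y) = (y - 5)*(y - 2)*(y - 1)*(y)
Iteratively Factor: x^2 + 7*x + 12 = (x + 3)*(x + 4)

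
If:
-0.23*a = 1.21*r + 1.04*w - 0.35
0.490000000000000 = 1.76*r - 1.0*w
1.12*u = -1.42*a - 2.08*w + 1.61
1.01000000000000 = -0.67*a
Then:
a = -1.51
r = 0.40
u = 2.96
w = 0.21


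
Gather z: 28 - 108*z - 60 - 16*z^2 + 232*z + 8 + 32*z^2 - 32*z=16*z^2 + 92*z - 24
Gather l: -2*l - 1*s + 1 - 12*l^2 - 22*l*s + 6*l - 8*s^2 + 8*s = -12*l^2 + l*(4 - 22*s) - 8*s^2 + 7*s + 1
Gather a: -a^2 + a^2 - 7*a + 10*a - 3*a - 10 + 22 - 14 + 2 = 0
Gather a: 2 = 2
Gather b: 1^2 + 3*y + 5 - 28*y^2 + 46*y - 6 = -28*y^2 + 49*y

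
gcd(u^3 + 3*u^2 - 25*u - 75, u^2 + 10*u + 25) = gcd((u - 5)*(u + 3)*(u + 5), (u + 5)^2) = u + 5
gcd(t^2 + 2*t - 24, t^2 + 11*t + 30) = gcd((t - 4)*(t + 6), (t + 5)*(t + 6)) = t + 6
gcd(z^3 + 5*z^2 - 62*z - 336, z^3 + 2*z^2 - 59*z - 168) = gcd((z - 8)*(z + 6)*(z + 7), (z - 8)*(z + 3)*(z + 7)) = z^2 - z - 56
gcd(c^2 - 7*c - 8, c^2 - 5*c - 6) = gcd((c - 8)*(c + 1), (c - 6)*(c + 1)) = c + 1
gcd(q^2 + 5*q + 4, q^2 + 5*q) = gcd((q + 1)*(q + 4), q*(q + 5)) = 1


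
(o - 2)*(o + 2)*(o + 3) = o^3 + 3*o^2 - 4*o - 12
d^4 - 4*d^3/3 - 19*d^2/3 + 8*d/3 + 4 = (d - 3)*(d - 1)*(d + 2/3)*(d + 2)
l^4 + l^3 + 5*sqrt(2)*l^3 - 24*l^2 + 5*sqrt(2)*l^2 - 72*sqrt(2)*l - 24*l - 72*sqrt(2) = (l + 1)*(l - 3*sqrt(2))*(l + 2*sqrt(2))*(l + 6*sqrt(2))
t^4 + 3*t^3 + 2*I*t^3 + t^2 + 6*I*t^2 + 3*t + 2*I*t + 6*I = (t + 3)*(t - I)*(t + I)*(t + 2*I)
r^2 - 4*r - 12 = (r - 6)*(r + 2)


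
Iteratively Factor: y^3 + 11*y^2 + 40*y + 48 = (y + 4)*(y^2 + 7*y + 12) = (y + 3)*(y + 4)*(y + 4)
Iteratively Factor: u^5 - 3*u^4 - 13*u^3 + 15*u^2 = (u - 5)*(u^4 + 2*u^3 - 3*u^2) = u*(u - 5)*(u^3 + 2*u^2 - 3*u) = u*(u - 5)*(u - 1)*(u^2 + 3*u) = u^2*(u - 5)*(u - 1)*(u + 3)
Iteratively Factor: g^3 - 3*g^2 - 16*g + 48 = (g - 3)*(g^2 - 16) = (g - 3)*(g + 4)*(g - 4)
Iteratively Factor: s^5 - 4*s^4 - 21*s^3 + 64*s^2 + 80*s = (s - 4)*(s^4 - 21*s^2 - 20*s) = (s - 4)*(s + 4)*(s^3 - 4*s^2 - 5*s) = (s - 4)*(s + 1)*(s + 4)*(s^2 - 5*s) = (s - 5)*(s - 4)*(s + 1)*(s + 4)*(s)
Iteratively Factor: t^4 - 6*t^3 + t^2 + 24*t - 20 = (t - 1)*(t^3 - 5*t^2 - 4*t + 20) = (t - 1)*(t + 2)*(t^2 - 7*t + 10) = (t - 5)*(t - 1)*(t + 2)*(t - 2)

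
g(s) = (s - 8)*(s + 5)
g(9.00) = 14.00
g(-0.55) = -38.05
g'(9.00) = 15.00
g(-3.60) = -16.24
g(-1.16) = -35.17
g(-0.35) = -38.83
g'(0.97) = -1.06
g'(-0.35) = -3.70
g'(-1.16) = -5.32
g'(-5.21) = -13.42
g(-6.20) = 17.04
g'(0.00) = -3.00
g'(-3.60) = -10.20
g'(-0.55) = -4.10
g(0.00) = -40.00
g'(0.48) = -2.04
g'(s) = 2*s - 3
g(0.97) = -41.97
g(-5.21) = 2.77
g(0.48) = -41.21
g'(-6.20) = -15.40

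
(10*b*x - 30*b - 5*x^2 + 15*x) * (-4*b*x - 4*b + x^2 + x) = -40*b^2*x^2 + 80*b^2*x + 120*b^2 + 30*b*x^3 - 60*b*x^2 - 90*b*x - 5*x^4 + 10*x^3 + 15*x^2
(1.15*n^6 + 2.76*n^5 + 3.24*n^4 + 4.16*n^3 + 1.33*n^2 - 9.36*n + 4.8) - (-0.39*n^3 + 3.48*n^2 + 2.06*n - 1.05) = 1.15*n^6 + 2.76*n^5 + 3.24*n^4 + 4.55*n^3 - 2.15*n^2 - 11.42*n + 5.85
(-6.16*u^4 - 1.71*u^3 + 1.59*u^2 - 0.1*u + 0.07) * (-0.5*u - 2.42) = 3.08*u^5 + 15.7622*u^4 + 3.3432*u^3 - 3.7978*u^2 + 0.207*u - 0.1694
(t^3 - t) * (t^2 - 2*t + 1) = t^5 - 2*t^4 + 2*t^2 - t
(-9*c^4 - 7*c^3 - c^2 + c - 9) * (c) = -9*c^5 - 7*c^4 - c^3 + c^2 - 9*c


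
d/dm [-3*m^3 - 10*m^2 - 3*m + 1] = -9*m^2 - 20*m - 3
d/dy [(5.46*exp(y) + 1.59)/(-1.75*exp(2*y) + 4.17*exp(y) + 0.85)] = (9.555*exp(2*y) + 5.565*exp(y) - 1.9893)*exp(y)/(3.0625*exp(4*y) - 14.595*exp(3*y) + 14.4139*exp(2*y) + 7.089*exp(y) + 0.7225)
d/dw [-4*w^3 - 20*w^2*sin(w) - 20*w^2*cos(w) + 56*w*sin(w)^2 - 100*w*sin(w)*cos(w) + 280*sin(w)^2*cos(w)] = -20*sqrt(2)*w^2*cos(w + pi/4) - 12*w^2 + 56*w*sin(2*w) - 40*sqrt(2)*w*sin(w + pi/4) - 100*w*cos(2*w) - 70*sin(w) - 50*sin(2*w) + 210*sin(3*w) - 28*cos(2*w) + 28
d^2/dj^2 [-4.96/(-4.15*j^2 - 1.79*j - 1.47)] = (-170.8472*j^2 - 73.69072*j + 4.96*(8.3*j + 1.79)*(16.6*j + 3.58) - 60.51696)/(4.15*j^2 + 1.79*j + 1.47)^3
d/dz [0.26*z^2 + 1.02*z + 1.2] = 0.52*z + 1.02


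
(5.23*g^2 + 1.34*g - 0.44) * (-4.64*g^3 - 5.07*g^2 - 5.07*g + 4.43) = -24.2672*g^5 - 32.7337*g^4 - 31.2683*g^3 + 18.6059*g^2 + 8.167*g - 1.9492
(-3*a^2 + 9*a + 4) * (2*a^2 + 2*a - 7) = -6*a^4 + 12*a^3 + 47*a^2 - 55*a - 28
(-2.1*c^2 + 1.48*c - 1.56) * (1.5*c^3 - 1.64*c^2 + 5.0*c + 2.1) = -3.15*c^5 + 5.664*c^4 - 15.2672*c^3 + 5.5484*c^2 - 4.692*c - 3.276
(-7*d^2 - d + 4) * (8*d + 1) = -56*d^3 - 15*d^2 + 31*d + 4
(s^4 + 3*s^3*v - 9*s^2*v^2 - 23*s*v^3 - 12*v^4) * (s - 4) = s^5 + 3*s^4*v - 4*s^4 - 9*s^3*v^2 - 12*s^3*v - 23*s^2*v^3 + 36*s^2*v^2 - 12*s*v^4 + 92*s*v^3 + 48*v^4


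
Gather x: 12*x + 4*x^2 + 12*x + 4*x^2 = 8*x^2 + 24*x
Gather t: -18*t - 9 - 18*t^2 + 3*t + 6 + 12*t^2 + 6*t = -6*t^2 - 9*t - 3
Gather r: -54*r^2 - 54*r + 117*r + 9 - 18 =-54*r^2 + 63*r - 9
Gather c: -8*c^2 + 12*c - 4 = -8*c^2 + 12*c - 4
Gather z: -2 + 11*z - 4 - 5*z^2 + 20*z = -5*z^2 + 31*z - 6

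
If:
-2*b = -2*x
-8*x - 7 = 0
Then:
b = -7/8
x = -7/8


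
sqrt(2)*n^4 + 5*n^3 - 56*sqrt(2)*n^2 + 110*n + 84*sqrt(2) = (n - 3*sqrt(2))*(n - 2*sqrt(2))*(n + 7*sqrt(2))*(sqrt(2)*n + 1)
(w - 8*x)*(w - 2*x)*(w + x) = w^3 - 9*w^2*x + 6*w*x^2 + 16*x^3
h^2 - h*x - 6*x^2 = (h - 3*x)*(h + 2*x)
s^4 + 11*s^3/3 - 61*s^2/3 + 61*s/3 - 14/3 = (s - 2)*(s - 1)*(s - 1/3)*(s + 7)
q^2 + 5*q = q*(q + 5)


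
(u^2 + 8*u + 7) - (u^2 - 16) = 8*u + 23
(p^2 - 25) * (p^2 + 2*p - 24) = p^4 + 2*p^3 - 49*p^2 - 50*p + 600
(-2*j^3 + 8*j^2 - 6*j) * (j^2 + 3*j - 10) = -2*j^5 + 2*j^4 + 38*j^3 - 98*j^2 + 60*j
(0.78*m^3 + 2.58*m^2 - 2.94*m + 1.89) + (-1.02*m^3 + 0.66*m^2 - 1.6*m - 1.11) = -0.24*m^3 + 3.24*m^2 - 4.54*m + 0.78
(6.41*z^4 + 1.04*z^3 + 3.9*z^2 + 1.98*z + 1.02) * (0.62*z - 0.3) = 3.9742*z^5 - 1.2782*z^4 + 2.106*z^3 + 0.0576000000000001*z^2 + 0.0384*z - 0.306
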